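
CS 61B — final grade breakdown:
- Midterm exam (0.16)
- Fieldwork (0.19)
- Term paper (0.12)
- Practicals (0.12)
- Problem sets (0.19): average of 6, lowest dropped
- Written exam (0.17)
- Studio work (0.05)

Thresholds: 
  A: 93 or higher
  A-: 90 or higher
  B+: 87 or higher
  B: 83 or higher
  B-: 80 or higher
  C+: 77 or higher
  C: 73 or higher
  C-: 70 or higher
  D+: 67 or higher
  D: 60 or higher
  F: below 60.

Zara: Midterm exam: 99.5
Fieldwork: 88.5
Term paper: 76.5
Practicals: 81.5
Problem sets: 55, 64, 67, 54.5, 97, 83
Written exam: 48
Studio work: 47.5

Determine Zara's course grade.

Problem sets: drop 54.5 → average of remaining 5 = 366/5 = 73.2
Weighted total:
  Midterm exam 99.5 × 0.16 = 15.92
  Fieldwork 88.5 × 0.19 = 16.815
  Term paper 76.5 × 0.12 = 9.18
  Practicals 81.5 × 0.12 = 9.78
  Problem sets 73.2 × 0.19 = 13.908
  Written exam 48 × 0.17 = 8.16
  Studio work 47.5 × 0.05 = 2.375
Sum = 76.138
76.138 is ≥ 73 and < 77 → C

C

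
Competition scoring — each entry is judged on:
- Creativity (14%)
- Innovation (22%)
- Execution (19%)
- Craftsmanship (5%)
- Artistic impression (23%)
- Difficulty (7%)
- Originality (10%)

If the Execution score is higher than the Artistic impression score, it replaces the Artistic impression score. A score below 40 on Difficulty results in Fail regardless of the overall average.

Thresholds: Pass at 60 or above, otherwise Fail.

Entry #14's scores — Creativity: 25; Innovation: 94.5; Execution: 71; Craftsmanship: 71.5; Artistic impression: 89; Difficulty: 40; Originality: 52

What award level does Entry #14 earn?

Execution (71) ≤ Artistic impression (89), so Artistic impression stays at 89.
Difficulty score 40 ≥ 40: minimum met.
Weighted total:
  Creativity 25 × 0.14 = 3.5
  Innovation 94.5 × 0.22 = 20.79
  Execution 71 × 0.19 = 13.49
  Craftsmanship 71.5 × 0.05 = 3.575
  Artistic impression 89 × 0.23 = 20.47
  Difficulty 40 × 0.07 = 2.8
  Originality 52 × 0.1 = 5.2
Sum = 69.825
69.825 ≥ 60 → Pass

Pass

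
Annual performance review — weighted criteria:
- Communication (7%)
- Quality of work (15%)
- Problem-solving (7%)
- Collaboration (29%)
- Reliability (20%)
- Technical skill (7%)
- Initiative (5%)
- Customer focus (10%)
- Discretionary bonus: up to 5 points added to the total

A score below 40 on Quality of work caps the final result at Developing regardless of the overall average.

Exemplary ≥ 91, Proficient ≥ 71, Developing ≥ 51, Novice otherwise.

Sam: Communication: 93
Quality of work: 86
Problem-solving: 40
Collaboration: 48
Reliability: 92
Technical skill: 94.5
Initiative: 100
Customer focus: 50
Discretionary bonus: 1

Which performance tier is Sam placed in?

Proficient

Quality of work score 86 ≥ 40: minimum met.
Weighted total:
  Communication 93 × 0.07 = 6.51
  Quality of work 86 × 0.15 = 12.9
  Problem-solving 40 × 0.07 = 2.8
  Collaboration 48 × 0.29 = 13.92
  Reliability 92 × 0.2 = 18.4
  Technical skill 94.5 × 0.07 = 6.615
  Initiative 100 × 0.05 = 5
  Customer focus 50 × 0.1 = 5
Sum = 71.145
Discretionary bonus: 71.145 + 1 = 72.145
72.145 is ≥ 71 and < 91 → Proficient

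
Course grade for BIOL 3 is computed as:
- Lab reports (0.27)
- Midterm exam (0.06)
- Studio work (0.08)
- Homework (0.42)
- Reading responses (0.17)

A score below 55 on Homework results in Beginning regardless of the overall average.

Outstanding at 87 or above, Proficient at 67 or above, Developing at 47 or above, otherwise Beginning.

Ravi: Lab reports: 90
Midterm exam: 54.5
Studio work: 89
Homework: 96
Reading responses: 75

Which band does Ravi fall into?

Outstanding

Homework score 96 ≥ 55: minimum met.
Weighted total:
  Lab reports 90 × 0.27 = 24.3
  Midterm exam 54.5 × 0.06 = 3.27
  Studio work 89 × 0.08 = 7.12
  Homework 96 × 0.42 = 40.32
  Reading responses 75 × 0.17 = 12.75
Sum = 87.76
87.76 ≥ 87 → Outstanding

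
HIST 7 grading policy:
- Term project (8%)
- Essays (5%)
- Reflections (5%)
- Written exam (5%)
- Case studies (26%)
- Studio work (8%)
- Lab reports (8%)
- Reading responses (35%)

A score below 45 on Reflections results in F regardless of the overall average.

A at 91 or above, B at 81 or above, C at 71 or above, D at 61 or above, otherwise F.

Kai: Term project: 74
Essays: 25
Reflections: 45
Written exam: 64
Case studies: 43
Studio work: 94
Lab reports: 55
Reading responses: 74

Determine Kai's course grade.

Reflections score 45 ≥ 45: minimum met.
Weighted total:
  Term project 74 × 0.08 = 5.92
  Essays 25 × 0.05 = 1.25
  Reflections 45 × 0.05 = 2.25
  Written exam 64 × 0.05 = 3.2
  Case studies 43 × 0.26 = 11.18
  Studio work 94 × 0.08 = 7.52
  Lab reports 55 × 0.08 = 4.4
  Reading responses 74 × 0.35 = 25.9
Sum = 61.62
61.62 is ≥ 61 and < 71 → D

D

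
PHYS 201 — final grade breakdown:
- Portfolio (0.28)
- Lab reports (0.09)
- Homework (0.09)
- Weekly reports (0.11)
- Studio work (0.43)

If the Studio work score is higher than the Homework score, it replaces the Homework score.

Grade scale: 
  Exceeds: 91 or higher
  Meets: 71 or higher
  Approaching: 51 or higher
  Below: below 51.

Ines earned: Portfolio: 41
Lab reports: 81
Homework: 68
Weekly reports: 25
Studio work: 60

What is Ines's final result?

Studio work (60) ≤ Homework (68), so Homework stays at 68.
Weighted total:
  Portfolio 41 × 0.28 = 11.48
  Lab reports 81 × 0.09 = 7.29
  Homework 68 × 0.09 = 6.12
  Weekly reports 25 × 0.11 = 2.75
  Studio work 60 × 0.43 = 25.8
Sum = 53.44
53.44 is ≥ 51 and < 71 → Approaching

Approaching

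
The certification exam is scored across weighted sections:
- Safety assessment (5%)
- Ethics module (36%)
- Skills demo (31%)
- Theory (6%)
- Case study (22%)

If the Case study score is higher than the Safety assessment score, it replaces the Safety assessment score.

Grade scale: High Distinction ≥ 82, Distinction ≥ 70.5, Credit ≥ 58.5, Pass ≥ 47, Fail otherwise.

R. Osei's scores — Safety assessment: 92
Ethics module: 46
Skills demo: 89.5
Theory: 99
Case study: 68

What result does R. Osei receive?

Case study (68) ≤ Safety assessment (92), so Safety assessment stays at 92.
Weighted total:
  Safety assessment 92 × 0.05 = 4.6
  Ethics module 46 × 0.36 = 16.56
  Skills demo 89.5 × 0.31 = 27.745
  Theory 99 × 0.06 = 5.94
  Case study 68 × 0.22 = 14.96
Sum = 69.805
69.805 is ≥ 58.5 and < 70.5 → Credit

Credit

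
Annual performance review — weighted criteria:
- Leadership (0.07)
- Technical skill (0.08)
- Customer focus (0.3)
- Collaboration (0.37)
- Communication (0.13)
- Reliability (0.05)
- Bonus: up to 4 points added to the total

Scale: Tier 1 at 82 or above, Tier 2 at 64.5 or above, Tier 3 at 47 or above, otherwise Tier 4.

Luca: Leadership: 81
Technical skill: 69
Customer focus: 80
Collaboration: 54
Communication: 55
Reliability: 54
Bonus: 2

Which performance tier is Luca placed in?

Tier 2

Weighted total:
  Leadership 81 × 0.07 = 5.67
  Technical skill 69 × 0.08 = 5.52
  Customer focus 80 × 0.3 = 24
  Collaboration 54 × 0.37 = 19.98
  Communication 55 × 0.13 = 7.15
  Reliability 54 × 0.05 = 2.7
Sum = 65.02
Bonus: 65.02 + 2 = 67.02
67.02 is ≥ 64.5 and < 82 → Tier 2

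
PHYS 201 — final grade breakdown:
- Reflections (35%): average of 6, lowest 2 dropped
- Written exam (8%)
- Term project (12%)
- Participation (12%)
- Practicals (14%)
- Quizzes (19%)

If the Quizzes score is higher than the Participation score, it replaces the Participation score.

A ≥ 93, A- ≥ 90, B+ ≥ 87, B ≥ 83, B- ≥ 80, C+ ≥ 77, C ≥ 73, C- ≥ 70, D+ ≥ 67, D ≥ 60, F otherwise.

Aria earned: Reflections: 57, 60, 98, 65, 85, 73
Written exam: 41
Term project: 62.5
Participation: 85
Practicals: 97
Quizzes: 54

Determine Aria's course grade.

Reflections: drop 57, 60 → average of remaining 4 = 321/4 = 80.25
Quizzes (54) ≤ Participation (85), so Participation stays at 85.
Weighted total:
  Reflections 80.25 × 0.35 = 28.0875
  Written exam 41 × 0.08 = 3.28
  Term project 62.5 × 0.12 = 7.5
  Participation 85 × 0.12 = 10.2
  Practicals 97 × 0.14 = 13.58
  Quizzes 54 × 0.19 = 10.26
Sum = 72.9075
72.9075 is ≥ 70 and < 73 → C-

C-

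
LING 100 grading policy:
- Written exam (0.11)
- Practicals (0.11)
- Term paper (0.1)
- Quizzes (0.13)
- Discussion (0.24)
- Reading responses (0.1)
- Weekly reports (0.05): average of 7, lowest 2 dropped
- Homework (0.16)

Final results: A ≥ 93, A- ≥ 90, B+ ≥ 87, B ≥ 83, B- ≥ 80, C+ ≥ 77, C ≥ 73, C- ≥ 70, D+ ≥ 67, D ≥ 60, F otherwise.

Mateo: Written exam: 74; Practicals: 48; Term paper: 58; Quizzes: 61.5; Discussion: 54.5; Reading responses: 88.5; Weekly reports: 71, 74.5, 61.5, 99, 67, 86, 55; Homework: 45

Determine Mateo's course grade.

D

Weekly reports: drop 55, 61.5 → average of remaining 5 = 397.5/5 = 79.5
Weighted total:
  Written exam 74 × 0.11 = 8.14
  Practicals 48 × 0.11 = 5.28
  Term paper 58 × 0.1 = 5.8
  Quizzes 61.5 × 0.13 = 7.995
  Discussion 54.5 × 0.24 = 13.08
  Reading responses 88.5 × 0.1 = 8.85
  Weekly reports 79.5 × 0.05 = 3.975
  Homework 45 × 0.16 = 7.2
Sum = 60.32
60.32 is ≥ 60 and < 67 → D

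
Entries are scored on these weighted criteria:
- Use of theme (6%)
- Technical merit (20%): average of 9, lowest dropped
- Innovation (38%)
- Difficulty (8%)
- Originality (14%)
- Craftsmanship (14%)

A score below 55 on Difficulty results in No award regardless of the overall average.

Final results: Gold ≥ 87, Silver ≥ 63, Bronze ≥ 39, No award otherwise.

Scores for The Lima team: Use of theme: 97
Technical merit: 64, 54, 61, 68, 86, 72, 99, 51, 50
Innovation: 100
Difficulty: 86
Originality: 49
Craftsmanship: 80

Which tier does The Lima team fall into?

Silver

Technical merit: drop 50 → average of remaining 8 = 555/8 = 69.375
Difficulty score 86 ≥ 55: minimum met.
Weighted total:
  Use of theme 97 × 0.06 = 5.82
  Technical merit 69.375 × 0.2 = 13.875
  Innovation 100 × 0.38 = 38
  Difficulty 86 × 0.08 = 6.88
  Originality 49 × 0.14 = 6.86
  Craftsmanship 80 × 0.14 = 11.2
Sum = 82.635
82.635 is ≥ 63 and < 87 → Silver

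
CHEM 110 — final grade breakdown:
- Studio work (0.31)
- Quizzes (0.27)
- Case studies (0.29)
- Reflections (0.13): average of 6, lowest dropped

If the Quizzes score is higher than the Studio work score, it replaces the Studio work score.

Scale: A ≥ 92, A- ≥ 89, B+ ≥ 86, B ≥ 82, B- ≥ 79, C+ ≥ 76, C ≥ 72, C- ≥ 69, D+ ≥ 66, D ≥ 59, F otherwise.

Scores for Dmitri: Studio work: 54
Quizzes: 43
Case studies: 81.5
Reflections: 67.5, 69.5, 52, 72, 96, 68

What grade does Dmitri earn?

Reflections: drop 52 → average of remaining 5 = 373/5 = 74.6
Quizzes (43) ≤ Studio work (54), so Studio work stays at 54.
Weighted total:
  Studio work 54 × 0.31 = 16.74
  Quizzes 43 × 0.27 = 11.61
  Case studies 81.5 × 0.29 = 23.635
  Reflections 74.6 × 0.13 = 9.698
Sum = 61.683
61.683 is ≥ 59 and < 66 → D

D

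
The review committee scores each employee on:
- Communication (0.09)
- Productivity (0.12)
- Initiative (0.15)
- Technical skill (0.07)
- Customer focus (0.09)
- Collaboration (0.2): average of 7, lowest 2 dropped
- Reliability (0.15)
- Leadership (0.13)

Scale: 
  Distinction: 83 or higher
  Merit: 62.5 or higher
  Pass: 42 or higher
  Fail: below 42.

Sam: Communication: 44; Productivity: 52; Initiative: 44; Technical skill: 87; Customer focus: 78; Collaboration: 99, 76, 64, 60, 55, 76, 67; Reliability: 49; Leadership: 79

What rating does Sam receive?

Collaboration: drop 55, 60 → average of remaining 5 = 382/5 = 76.4
Weighted total:
  Communication 44 × 0.09 = 3.96
  Productivity 52 × 0.12 = 6.24
  Initiative 44 × 0.15 = 6.6
  Technical skill 87 × 0.07 = 6.09
  Customer focus 78 × 0.09 = 7.02
  Collaboration 76.4 × 0.2 = 15.28
  Reliability 49 × 0.15 = 7.35
  Leadership 79 × 0.13 = 10.27
Sum = 62.81
62.81 is ≥ 62.5 and < 83 → Merit

Merit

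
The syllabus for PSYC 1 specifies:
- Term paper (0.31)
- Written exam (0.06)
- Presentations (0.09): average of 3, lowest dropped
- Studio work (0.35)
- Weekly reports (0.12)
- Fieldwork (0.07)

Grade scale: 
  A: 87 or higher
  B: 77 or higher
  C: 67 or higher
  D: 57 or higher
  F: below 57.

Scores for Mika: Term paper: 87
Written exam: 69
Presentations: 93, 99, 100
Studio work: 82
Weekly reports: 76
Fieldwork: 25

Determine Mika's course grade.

B

Presentations: drop 93 → average of remaining 2 = 199/2 = 99.5
Weighted total:
  Term paper 87 × 0.31 = 26.97
  Written exam 69 × 0.06 = 4.14
  Presentations 99.5 × 0.09 = 8.955
  Studio work 82 × 0.35 = 28.7
  Weekly reports 76 × 0.12 = 9.12
  Fieldwork 25 × 0.07 = 1.75
Sum = 79.635
79.635 is ≥ 77 and < 87 → B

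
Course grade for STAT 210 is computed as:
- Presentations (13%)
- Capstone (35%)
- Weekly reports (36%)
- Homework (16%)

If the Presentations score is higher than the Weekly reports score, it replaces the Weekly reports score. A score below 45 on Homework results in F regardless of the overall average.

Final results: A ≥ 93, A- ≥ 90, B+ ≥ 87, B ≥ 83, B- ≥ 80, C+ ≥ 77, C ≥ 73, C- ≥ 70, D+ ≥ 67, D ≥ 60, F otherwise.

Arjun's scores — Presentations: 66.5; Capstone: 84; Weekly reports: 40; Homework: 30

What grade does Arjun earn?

Presentations (66.5) > Weekly reports (40), so Weekly reports counts as 66.5.
Homework score 30 < 45: minimum not met.
Weighted total:
  Presentations 66.5 × 0.13 = 8.645
  Capstone 84 × 0.35 = 29.4
  Weekly reports 66.5 × 0.36 = 23.94
  Homework 30 × 0.16 = 4.8
Sum = 66.785
Because the Homework minimum was not met, the result is F.

F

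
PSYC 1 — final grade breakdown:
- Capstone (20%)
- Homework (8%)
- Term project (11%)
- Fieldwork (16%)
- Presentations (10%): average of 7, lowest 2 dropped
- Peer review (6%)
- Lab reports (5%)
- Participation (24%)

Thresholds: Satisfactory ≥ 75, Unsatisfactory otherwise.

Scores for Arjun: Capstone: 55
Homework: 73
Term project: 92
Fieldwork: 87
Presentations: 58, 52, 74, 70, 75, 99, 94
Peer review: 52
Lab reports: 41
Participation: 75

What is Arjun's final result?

Unsatisfactory

Presentations: drop 52, 58 → average of remaining 5 = 412/5 = 82.4
Weighted total:
  Capstone 55 × 0.2 = 11
  Homework 73 × 0.08 = 5.84
  Term project 92 × 0.11 = 10.12
  Fieldwork 87 × 0.16 = 13.92
  Presentations 82.4 × 0.1 = 8.24
  Peer review 52 × 0.06 = 3.12
  Lab reports 41 × 0.05 = 2.05
  Participation 75 × 0.24 = 18
Sum = 72.29
72.29 < 75 → Unsatisfactory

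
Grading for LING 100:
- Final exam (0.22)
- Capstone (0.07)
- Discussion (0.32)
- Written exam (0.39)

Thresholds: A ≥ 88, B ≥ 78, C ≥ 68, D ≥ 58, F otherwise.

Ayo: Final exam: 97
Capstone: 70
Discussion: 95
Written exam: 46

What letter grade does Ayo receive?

C

Weighted total:
  Final exam 97 × 0.22 = 21.34
  Capstone 70 × 0.07 = 4.9
  Discussion 95 × 0.32 = 30.4
  Written exam 46 × 0.39 = 17.94
Sum = 74.58
74.58 is ≥ 68 and < 78 → C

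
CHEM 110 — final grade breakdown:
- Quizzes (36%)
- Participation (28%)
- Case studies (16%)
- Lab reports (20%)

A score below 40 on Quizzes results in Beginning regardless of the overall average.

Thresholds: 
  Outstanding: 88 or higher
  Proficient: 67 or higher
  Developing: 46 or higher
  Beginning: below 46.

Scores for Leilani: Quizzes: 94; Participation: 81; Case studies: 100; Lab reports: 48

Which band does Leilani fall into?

Proficient

Quizzes score 94 ≥ 40: minimum met.
Weighted total:
  Quizzes 94 × 0.36 = 33.84
  Participation 81 × 0.28 = 22.68
  Case studies 100 × 0.16 = 16
  Lab reports 48 × 0.2 = 9.6
Sum = 82.12
82.12 is ≥ 67 and < 88 → Proficient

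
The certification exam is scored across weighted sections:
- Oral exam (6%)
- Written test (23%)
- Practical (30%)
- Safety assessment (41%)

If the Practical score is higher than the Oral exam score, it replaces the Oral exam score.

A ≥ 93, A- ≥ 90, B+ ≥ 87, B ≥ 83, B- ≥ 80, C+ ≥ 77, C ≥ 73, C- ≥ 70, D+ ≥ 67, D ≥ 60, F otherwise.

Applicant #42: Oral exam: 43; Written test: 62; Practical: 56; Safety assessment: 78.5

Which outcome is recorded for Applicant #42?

Practical (56) > Oral exam (43), so Oral exam counts as 56.
Weighted total:
  Oral exam 56 × 0.06 = 3.36
  Written test 62 × 0.23 = 14.26
  Practical 56 × 0.3 = 16.8
  Safety assessment 78.5 × 0.41 = 32.185
Sum = 66.605
66.605 is ≥ 60 and < 67 → D

D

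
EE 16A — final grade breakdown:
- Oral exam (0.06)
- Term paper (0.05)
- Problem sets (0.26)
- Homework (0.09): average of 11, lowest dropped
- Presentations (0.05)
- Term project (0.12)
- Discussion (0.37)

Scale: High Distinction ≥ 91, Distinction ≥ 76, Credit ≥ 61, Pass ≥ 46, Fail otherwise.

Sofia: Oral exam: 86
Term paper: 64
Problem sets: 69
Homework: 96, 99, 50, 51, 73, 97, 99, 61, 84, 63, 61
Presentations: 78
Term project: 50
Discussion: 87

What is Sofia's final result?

Credit

Homework: drop 50 → average of remaining 10 = 784/10 = 78.4
Weighted total:
  Oral exam 86 × 0.06 = 5.16
  Term paper 64 × 0.05 = 3.2
  Problem sets 69 × 0.26 = 17.94
  Homework 78.4 × 0.09 = 7.056
  Presentations 78 × 0.05 = 3.9
  Term project 50 × 0.12 = 6
  Discussion 87 × 0.37 = 32.19
Sum = 75.446
75.446 is ≥ 61 and < 76 → Credit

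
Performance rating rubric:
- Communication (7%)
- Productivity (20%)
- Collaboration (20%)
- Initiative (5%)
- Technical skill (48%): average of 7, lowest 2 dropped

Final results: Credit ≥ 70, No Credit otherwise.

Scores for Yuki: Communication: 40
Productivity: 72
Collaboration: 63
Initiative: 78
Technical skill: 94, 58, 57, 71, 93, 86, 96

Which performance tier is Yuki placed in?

Credit

Technical skill: drop 57, 58 → average of remaining 5 = 440/5 = 88
Weighted total:
  Communication 40 × 0.07 = 2.8
  Productivity 72 × 0.2 = 14.4
  Collaboration 63 × 0.2 = 12.6
  Initiative 78 × 0.05 = 3.9
  Technical skill 88 × 0.48 = 42.24
Sum = 75.94
75.94 ≥ 70 → Credit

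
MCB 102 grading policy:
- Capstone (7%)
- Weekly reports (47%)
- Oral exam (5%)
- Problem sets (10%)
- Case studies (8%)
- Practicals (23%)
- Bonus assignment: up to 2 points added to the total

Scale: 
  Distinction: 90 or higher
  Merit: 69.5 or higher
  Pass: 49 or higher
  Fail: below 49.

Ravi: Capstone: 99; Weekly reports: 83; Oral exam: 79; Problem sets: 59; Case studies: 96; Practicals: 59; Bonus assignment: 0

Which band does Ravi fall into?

Weighted total:
  Capstone 99 × 0.07 = 6.93
  Weekly reports 83 × 0.47 = 39.01
  Oral exam 79 × 0.05 = 3.95
  Problem sets 59 × 0.1 = 5.9
  Case studies 96 × 0.08 = 7.68
  Practicals 59 × 0.23 = 13.57
Sum = 77.04
Bonus assignment: 77.04 + 0 = 77.04
77.04 is ≥ 69.5 and < 90 → Merit

Merit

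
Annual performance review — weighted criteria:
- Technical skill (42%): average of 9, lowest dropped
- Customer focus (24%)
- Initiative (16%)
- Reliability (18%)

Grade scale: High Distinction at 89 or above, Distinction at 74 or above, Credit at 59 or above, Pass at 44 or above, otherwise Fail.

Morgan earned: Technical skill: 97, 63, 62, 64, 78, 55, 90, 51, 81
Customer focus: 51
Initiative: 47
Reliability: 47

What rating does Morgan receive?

Credit

Technical skill: drop 51 → average of remaining 8 = 590/8 = 73.75
Weighted total:
  Technical skill 73.75 × 0.42 = 30.975
  Customer focus 51 × 0.24 = 12.24
  Initiative 47 × 0.16 = 7.52
  Reliability 47 × 0.18 = 8.46
Sum = 59.195
59.195 is ≥ 59 and < 74 → Credit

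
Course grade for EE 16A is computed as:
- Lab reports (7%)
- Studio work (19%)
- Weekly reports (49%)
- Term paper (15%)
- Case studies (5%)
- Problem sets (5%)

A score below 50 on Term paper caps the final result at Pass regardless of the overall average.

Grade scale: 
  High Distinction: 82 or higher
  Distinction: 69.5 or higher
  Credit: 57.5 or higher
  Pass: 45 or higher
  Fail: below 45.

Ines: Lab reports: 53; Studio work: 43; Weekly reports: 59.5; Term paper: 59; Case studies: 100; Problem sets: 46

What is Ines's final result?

Pass

Term paper score 59 ≥ 50: minimum met.
Weighted total:
  Lab reports 53 × 0.07 = 3.71
  Studio work 43 × 0.19 = 8.17
  Weekly reports 59.5 × 0.49 = 29.155
  Term paper 59 × 0.15 = 8.85
  Case studies 100 × 0.05 = 5
  Problem sets 46 × 0.05 = 2.3
Sum = 57.185
57.185 is ≥ 45 and < 57.5 → Pass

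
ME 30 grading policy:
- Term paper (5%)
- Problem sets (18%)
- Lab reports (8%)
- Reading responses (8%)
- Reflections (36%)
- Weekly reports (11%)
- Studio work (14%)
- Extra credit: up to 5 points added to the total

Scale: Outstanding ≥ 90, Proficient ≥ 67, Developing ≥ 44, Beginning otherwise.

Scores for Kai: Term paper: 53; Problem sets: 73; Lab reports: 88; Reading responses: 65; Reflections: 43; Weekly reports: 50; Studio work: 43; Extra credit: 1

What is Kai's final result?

Developing

Weighted total:
  Term paper 53 × 0.05 = 2.65
  Problem sets 73 × 0.18 = 13.14
  Lab reports 88 × 0.08 = 7.04
  Reading responses 65 × 0.08 = 5.2
  Reflections 43 × 0.36 = 15.48
  Weekly reports 50 × 0.11 = 5.5
  Studio work 43 × 0.14 = 6.02
Sum = 55.03
Extra credit: 55.03 + 1 = 56.03
56.03 is ≥ 44 and < 67 → Developing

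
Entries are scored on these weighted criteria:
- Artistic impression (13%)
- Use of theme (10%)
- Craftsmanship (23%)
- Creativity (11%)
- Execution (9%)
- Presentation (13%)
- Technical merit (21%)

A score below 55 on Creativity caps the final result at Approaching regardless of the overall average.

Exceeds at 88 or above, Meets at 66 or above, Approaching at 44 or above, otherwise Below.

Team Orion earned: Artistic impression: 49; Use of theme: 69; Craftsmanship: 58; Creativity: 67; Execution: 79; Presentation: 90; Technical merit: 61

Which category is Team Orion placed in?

Creativity score 67 ≥ 55: minimum met.
Weighted total:
  Artistic impression 49 × 0.13 = 6.37
  Use of theme 69 × 0.1 = 6.9
  Craftsmanship 58 × 0.23 = 13.34
  Creativity 67 × 0.11 = 7.37
  Execution 79 × 0.09 = 7.11
  Presentation 90 × 0.13 = 11.7
  Technical merit 61 × 0.21 = 12.81
Sum = 65.6
65.6 is ≥ 44 and < 66 → Approaching

Approaching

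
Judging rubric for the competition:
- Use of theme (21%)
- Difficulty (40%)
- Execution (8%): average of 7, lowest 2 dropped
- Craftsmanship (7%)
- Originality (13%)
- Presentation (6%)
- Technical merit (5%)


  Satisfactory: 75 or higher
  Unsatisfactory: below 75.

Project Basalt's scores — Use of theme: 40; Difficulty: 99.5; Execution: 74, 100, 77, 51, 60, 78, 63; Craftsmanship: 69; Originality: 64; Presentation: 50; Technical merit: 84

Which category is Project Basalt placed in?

Execution: drop 51, 60 → average of remaining 5 = 392/5 = 78.4
Weighted total:
  Use of theme 40 × 0.21 = 8.4
  Difficulty 99.5 × 0.4 = 39.8
  Execution 78.4 × 0.08 = 6.272
  Craftsmanship 69 × 0.07 = 4.83
  Originality 64 × 0.13 = 8.32
  Presentation 50 × 0.06 = 3
  Technical merit 84 × 0.05 = 4.2
Sum = 74.822
74.822 < 75 → Unsatisfactory

Unsatisfactory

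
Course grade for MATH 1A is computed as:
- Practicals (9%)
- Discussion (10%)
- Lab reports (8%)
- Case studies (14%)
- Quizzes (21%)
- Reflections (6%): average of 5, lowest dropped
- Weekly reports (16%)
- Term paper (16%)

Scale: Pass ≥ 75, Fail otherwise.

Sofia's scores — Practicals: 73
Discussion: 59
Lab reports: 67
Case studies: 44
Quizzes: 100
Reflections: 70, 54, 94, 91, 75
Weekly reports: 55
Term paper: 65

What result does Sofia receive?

Fail

Reflections: drop 54 → average of remaining 4 = 330/4 = 82.5
Weighted total:
  Practicals 73 × 0.09 = 6.57
  Discussion 59 × 0.1 = 5.9
  Lab reports 67 × 0.08 = 5.36
  Case studies 44 × 0.14 = 6.16
  Quizzes 100 × 0.21 = 21
  Reflections 82.5 × 0.06 = 4.95
  Weekly reports 55 × 0.16 = 8.8
  Term paper 65 × 0.16 = 10.4
Sum = 69.14
69.14 < 75 → Fail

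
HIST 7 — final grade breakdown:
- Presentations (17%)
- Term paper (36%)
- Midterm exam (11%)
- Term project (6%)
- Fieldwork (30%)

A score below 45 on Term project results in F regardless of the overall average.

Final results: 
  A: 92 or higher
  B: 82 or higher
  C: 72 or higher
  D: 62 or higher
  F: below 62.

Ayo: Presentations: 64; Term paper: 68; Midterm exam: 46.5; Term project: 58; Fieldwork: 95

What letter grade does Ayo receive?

C

Term project score 58 ≥ 45: minimum met.
Weighted total:
  Presentations 64 × 0.17 = 10.88
  Term paper 68 × 0.36 = 24.48
  Midterm exam 46.5 × 0.11 = 5.115
  Term project 58 × 0.06 = 3.48
  Fieldwork 95 × 0.3 = 28.5
Sum = 72.455
72.455 is ≥ 72 and < 82 → C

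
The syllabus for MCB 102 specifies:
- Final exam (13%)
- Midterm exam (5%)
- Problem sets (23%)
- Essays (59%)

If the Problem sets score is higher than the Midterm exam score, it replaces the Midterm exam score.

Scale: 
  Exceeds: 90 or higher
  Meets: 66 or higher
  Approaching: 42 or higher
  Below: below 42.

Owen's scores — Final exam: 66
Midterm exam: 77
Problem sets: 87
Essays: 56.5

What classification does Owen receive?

Problem sets (87) > Midterm exam (77), so Midterm exam counts as 87.
Weighted total:
  Final exam 66 × 0.13 = 8.58
  Midterm exam 87 × 0.05 = 4.35
  Problem sets 87 × 0.23 = 20.01
  Essays 56.5 × 0.59 = 33.335
Sum = 66.275
66.275 is ≥ 66 and < 90 → Meets

Meets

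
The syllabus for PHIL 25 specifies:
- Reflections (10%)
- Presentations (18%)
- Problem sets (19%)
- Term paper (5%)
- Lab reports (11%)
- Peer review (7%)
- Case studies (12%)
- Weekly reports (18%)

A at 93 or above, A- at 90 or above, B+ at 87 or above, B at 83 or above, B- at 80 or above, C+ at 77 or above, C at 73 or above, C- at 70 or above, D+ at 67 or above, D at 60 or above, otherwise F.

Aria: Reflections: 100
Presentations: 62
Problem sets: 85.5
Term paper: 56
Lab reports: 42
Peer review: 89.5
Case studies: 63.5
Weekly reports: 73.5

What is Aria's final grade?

Weighted total:
  Reflections 100 × 0.1 = 10
  Presentations 62 × 0.18 = 11.16
  Problem sets 85.5 × 0.19 = 16.245
  Term paper 56 × 0.05 = 2.8
  Lab reports 42 × 0.11 = 4.62
  Peer review 89.5 × 0.07 = 6.265
  Case studies 63.5 × 0.12 = 7.62
  Weekly reports 73.5 × 0.18 = 13.23
Sum = 71.94
71.94 is ≥ 70 and < 73 → C-

C-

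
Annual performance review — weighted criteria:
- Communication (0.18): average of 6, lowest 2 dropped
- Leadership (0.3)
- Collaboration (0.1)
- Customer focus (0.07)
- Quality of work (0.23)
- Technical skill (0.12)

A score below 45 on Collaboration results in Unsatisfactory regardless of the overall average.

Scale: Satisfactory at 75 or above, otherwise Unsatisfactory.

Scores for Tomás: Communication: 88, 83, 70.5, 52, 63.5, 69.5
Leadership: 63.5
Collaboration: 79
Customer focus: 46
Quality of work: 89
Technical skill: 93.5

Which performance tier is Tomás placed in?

Communication: drop 52, 63.5 → average of remaining 4 = 311/4 = 77.75
Collaboration score 79 ≥ 45: minimum met.
Weighted total:
  Communication 77.75 × 0.18 = 13.995
  Leadership 63.5 × 0.3 = 19.05
  Collaboration 79 × 0.1 = 7.9
  Customer focus 46 × 0.07 = 3.22
  Quality of work 89 × 0.23 = 20.47
  Technical skill 93.5 × 0.12 = 11.22
Sum = 75.855
75.855 ≥ 75 → Satisfactory

Satisfactory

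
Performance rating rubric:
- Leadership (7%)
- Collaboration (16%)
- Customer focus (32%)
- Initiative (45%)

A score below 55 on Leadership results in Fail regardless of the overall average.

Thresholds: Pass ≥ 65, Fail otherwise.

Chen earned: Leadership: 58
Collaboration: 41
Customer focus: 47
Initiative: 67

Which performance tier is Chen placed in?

Leadership score 58 ≥ 55: minimum met.
Weighted total:
  Leadership 58 × 0.07 = 4.06
  Collaboration 41 × 0.16 = 6.56
  Customer focus 47 × 0.32 = 15.04
  Initiative 67 × 0.45 = 30.15
Sum = 55.81
55.81 < 65 → Fail

Fail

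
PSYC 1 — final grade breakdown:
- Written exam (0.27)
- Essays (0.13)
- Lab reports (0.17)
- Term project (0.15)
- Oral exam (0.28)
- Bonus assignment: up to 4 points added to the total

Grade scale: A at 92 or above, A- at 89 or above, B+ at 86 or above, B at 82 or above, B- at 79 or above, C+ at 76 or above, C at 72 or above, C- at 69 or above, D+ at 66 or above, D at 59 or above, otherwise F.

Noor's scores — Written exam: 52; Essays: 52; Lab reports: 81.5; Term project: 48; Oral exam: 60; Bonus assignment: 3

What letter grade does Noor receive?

Weighted total:
  Written exam 52 × 0.27 = 14.04
  Essays 52 × 0.13 = 6.76
  Lab reports 81.5 × 0.17 = 13.855
  Term project 48 × 0.15 = 7.2
  Oral exam 60 × 0.28 = 16.8
Sum = 58.655
Bonus assignment: 58.655 + 3 = 61.655
61.655 is ≥ 59 and < 66 → D

D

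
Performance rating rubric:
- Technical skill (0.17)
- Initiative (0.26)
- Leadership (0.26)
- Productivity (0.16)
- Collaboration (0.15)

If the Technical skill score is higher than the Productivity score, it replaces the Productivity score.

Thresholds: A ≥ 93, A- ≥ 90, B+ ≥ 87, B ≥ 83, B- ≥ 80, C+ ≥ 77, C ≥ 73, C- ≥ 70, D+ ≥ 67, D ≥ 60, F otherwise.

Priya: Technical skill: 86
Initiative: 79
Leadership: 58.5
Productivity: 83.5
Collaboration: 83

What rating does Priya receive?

Technical skill (86) > Productivity (83.5), so Productivity counts as 86.
Weighted total:
  Technical skill 86 × 0.17 = 14.62
  Initiative 79 × 0.26 = 20.54
  Leadership 58.5 × 0.26 = 15.21
  Productivity 86 × 0.16 = 13.76
  Collaboration 83 × 0.15 = 12.45
Sum = 76.58
76.58 is ≥ 73 and < 77 → C

C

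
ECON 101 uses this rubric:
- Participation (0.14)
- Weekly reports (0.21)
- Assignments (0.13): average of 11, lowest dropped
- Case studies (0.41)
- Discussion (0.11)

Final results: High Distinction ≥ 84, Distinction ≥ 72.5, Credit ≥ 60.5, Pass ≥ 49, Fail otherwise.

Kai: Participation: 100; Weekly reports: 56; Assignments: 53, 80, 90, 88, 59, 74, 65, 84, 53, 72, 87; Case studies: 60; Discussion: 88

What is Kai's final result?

Credit

Assignments: drop 53 → average of remaining 10 = 752/10 = 75.2
Weighted total:
  Participation 100 × 0.14 = 14
  Weekly reports 56 × 0.21 = 11.76
  Assignments 75.2 × 0.13 = 9.776
  Case studies 60 × 0.41 = 24.6
  Discussion 88 × 0.11 = 9.68
Sum = 69.816
69.816 is ≥ 60.5 and < 72.5 → Credit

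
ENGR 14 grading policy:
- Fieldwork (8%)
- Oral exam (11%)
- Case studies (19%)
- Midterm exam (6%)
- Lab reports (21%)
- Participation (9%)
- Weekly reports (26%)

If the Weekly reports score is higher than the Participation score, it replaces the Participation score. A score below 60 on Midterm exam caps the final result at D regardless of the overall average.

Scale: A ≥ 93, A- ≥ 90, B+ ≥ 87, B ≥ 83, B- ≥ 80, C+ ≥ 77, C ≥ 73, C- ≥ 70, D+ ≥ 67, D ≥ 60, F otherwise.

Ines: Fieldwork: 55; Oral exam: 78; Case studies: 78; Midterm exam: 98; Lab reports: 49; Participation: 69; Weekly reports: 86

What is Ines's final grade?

Weekly reports (86) > Participation (69), so Participation counts as 86.
Midterm exam score 98 ≥ 60: minimum met.
Weighted total:
  Fieldwork 55 × 0.08 = 4.4
  Oral exam 78 × 0.11 = 8.58
  Case studies 78 × 0.19 = 14.82
  Midterm exam 98 × 0.06 = 5.88
  Lab reports 49 × 0.21 = 10.29
  Participation 86 × 0.09 = 7.74
  Weekly reports 86 × 0.26 = 22.36
Sum = 74.07
74.07 is ≥ 73 and < 77 → C

C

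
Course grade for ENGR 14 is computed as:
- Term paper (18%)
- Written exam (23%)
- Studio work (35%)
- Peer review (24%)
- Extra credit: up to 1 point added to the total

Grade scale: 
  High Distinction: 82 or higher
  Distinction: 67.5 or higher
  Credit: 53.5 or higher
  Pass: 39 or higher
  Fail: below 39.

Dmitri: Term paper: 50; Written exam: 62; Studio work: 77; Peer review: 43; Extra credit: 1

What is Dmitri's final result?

Credit

Weighted total:
  Term paper 50 × 0.18 = 9
  Written exam 62 × 0.23 = 14.26
  Studio work 77 × 0.35 = 26.95
  Peer review 43 × 0.24 = 10.32
Sum = 60.53
Extra credit: 60.53 + 1 = 61.53
61.53 is ≥ 53.5 and < 67.5 → Credit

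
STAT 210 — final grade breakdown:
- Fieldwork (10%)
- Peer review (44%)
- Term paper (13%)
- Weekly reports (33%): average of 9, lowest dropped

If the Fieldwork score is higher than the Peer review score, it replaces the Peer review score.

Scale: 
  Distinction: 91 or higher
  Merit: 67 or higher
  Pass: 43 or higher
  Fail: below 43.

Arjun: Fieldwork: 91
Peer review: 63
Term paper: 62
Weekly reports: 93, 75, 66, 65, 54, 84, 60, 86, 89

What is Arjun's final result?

Merit

Weekly reports: drop 54 → average of remaining 8 = 618/8 = 77.25
Fieldwork (91) > Peer review (63), so Peer review counts as 91.
Weighted total:
  Fieldwork 91 × 0.1 = 9.1
  Peer review 91 × 0.44 = 40.04
  Term paper 62 × 0.13 = 8.06
  Weekly reports 77.25 × 0.33 = 25.4925
Sum = 82.6925
82.6925 is ≥ 67 and < 91 → Merit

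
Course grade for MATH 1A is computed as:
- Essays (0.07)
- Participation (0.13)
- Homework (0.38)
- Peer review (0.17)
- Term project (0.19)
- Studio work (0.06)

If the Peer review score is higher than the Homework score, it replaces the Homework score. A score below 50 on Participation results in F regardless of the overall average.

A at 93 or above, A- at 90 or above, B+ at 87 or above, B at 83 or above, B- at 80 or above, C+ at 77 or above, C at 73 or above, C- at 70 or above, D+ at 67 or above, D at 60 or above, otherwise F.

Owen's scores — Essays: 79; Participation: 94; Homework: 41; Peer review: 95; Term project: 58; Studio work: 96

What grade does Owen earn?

Peer review (95) > Homework (41), so Homework counts as 95.
Participation score 94 ≥ 50: minimum met.
Weighted total:
  Essays 79 × 0.07 = 5.53
  Participation 94 × 0.13 = 12.22
  Homework 95 × 0.38 = 36.1
  Peer review 95 × 0.17 = 16.15
  Term project 58 × 0.19 = 11.02
  Studio work 96 × 0.06 = 5.76
Sum = 86.78
86.78 is ≥ 83 and < 87 → B

B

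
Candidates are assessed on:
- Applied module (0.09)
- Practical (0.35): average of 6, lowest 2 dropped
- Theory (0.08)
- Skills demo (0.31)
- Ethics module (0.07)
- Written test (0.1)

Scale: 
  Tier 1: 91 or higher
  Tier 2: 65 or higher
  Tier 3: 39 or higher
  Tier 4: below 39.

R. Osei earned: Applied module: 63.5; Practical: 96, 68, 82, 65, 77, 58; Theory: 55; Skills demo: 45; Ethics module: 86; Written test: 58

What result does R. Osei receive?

Practical: drop 58, 65 → average of remaining 4 = 323/4 = 80.75
Weighted total:
  Applied module 63.5 × 0.09 = 5.715
  Practical 80.75 × 0.35 = 28.2625
  Theory 55 × 0.08 = 4.4
  Skills demo 45 × 0.31 = 13.95
  Ethics module 86 × 0.07 = 6.02
  Written test 58 × 0.1 = 5.8
Sum = 64.1475
64.1475 is ≥ 39 and < 65 → Tier 3

Tier 3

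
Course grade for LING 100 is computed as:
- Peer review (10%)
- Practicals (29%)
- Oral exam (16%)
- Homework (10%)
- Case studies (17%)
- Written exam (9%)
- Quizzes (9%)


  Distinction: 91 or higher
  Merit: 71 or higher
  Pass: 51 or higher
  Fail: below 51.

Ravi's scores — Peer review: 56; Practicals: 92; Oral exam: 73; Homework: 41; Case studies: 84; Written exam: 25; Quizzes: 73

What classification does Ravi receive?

Merit

Weighted total:
  Peer review 56 × 0.1 = 5.6
  Practicals 92 × 0.29 = 26.68
  Oral exam 73 × 0.16 = 11.68
  Homework 41 × 0.1 = 4.1
  Case studies 84 × 0.17 = 14.28
  Written exam 25 × 0.09 = 2.25
  Quizzes 73 × 0.09 = 6.57
Sum = 71.16
71.16 is ≥ 71 and < 91 → Merit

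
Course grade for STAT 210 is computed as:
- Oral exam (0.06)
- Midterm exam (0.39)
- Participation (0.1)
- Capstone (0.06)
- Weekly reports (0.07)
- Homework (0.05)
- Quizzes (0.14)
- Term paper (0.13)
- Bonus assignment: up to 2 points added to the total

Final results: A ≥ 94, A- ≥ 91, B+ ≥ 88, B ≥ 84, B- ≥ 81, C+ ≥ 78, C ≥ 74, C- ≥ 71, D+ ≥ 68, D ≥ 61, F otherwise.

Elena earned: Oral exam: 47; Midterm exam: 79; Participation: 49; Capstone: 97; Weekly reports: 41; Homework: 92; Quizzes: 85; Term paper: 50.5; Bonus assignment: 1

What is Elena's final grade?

Weighted total:
  Oral exam 47 × 0.06 = 2.82
  Midterm exam 79 × 0.39 = 30.81
  Participation 49 × 0.1 = 4.9
  Capstone 97 × 0.06 = 5.82
  Weekly reports 41 × 0.07 = 2.87
  Homework 92 × 0.05 = 4.6
  Quizzes 85 × 0.14 = 11.9
  Term paper 50.5 × 0.13 = 6.565
Sum = 70.285
Bonus assignment: 70.285 + 1 = 71.285
71.285 is ≥ 71 and < 74 → C-

C-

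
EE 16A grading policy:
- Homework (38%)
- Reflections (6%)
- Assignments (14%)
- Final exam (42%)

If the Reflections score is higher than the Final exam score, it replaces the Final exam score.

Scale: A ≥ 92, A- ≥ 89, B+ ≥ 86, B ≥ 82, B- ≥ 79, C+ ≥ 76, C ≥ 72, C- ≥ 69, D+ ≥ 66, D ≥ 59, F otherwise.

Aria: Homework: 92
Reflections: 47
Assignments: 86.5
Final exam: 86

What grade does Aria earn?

Reflections (47) ≤ Final exam (86), so Final exam stays at 86.
Weighted total:
  Homework 92 × 0.38 = 34.96
  Reflections 47 × 0.06 = 2.82
  Assignments 86.5 × 0.14 = 12.11
  Final exam 86 × 0.42 = 36.12
Sum = 86.01
86.01 is ≥ 86 and < 89 → B+

B+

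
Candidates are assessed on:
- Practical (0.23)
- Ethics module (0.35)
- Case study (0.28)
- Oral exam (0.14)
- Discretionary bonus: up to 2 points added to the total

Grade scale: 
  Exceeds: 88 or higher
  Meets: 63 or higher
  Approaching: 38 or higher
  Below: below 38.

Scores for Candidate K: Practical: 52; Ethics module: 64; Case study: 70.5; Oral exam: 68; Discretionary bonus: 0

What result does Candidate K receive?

Meets

Weighted total:
  Practical 52 × 0.23 = 11.96
  Ethics module 64 × 0.35 = 22.4
  Case study 70.5 × 0.28 = 19.74
  Oral exam 68 × 0.14 = 9.52
Sum = 63.62
Discretionary bonus: 63.62 + 0 = 63.62
63.62 is ≥ 63 and < 88 → Meets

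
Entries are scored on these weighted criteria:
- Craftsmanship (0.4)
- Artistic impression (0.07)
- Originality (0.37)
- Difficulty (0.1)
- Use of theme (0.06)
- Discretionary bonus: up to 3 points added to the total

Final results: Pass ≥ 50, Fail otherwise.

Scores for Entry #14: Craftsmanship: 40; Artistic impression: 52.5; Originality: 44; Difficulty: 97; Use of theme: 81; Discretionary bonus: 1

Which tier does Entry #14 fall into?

Weighted total:
  Craftsmanship 40 × 0.4 = 16
  Artistic impression 52.5 × 0.07 = 3.675
  Originality 44 × 0.37 = 16.28
  Difficulty 97 × 0.1 = 9.7
  Use of theme 81 × 0.06 = 4.86
Sum = 50.515
Discretionary bonus: 50.515 + 1 = 51.515
51.515 ≥ 50 → Pass

Pass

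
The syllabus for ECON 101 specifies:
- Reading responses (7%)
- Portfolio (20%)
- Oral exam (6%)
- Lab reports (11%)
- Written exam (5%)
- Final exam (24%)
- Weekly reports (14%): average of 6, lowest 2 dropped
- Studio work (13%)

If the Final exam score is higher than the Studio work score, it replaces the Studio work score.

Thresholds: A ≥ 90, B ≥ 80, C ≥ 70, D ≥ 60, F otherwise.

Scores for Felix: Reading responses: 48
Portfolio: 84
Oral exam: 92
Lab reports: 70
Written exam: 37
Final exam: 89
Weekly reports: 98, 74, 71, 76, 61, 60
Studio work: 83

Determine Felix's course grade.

C

Weekly reports: drop 60, 61 → average of remaining 4 = 319/4 = 79.75
Final exam (89) > Studio work (83), so Studio work counts as 89.
Weighted total:
  Reading responses 48 × 0.07 = 3.36
  Portfolio 84 × 0.2 = 16.8
  Oral exam 92 × 0.06 = 5.52
  Lab reports 70 × 0.11 = 7.7
  Written exam 37 × 0.05 = 1.85
  Final exam 89 × 0.24 = 21.36
  Weekly reports 79.75 × 0.14 = 11.165
  Studio work 89 × 0.13 = 11.57
Sum = 79.325
79.325 is ≥ 70 and < 80 → C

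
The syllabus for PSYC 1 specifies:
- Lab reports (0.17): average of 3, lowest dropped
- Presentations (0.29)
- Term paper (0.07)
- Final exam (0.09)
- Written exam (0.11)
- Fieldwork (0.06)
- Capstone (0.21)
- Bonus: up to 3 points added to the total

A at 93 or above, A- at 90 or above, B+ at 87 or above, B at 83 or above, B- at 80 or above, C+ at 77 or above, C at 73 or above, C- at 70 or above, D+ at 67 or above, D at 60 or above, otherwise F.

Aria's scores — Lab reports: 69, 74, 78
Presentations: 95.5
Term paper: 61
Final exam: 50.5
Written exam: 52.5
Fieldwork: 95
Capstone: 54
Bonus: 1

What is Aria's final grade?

Lab reports: drop 69 → average of remaining 2 = 152/2 = 76
Weighted total:
  Lab reports 76 × 0.17 = 12.92
  Presentations 95.5 × 0.29 = 27.695
  Term paper 61 × 0.07 = 4.27
  Final exam 50.5 × 0.09 = 4.545
  Written exam 52.5 × 0.11 = 5.775
  Fieldwork 95 × 0.06 = 5.7
  Capstone 54 × 0.21 = 11.34
Sum = 72.245
Bonus: 72.245 + 1 = 73.245
73.245 is ≥ 73 and < 77 → C

C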